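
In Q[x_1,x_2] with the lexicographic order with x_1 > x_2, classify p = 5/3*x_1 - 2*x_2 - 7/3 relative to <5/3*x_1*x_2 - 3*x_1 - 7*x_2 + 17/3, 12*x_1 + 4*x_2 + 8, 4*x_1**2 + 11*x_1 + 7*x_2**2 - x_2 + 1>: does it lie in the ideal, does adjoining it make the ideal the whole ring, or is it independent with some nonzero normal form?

Adjoining 5/3*x_1 - 2*x_2 - 7/3 makes the ideal the whole ring: the system is inconsistent.

First compute the reduced Gröbner basis of I by Buchberger's algorithm.
f_1 = 5/3*x_1*x_2 - 3*x_1 - 7*x_2 + 17/3, LT = x_1*x_2.
f_2 = 12*x_1 + 4*x_2 + 8, LT = x_1.
f_3 = 4*x_1**2 + 11*x_1 + 7*x_2**2 - x_2 + 1, LT = x_1**2.

S(f_1,f_2): lcm = x_1*x_2. S = -9/5*x_1 - 1/3*x_2**2 - 73/15*x_2 + 17/5.
  leading term x_1: subtract (-3/20)·f_2 from -9/5*x_1 - 1/3*x_2**2 - 73/15*x_2 + 17/5 → -1/3*x_2**2 - 64/15*x_2 + 23/5
  leading term x_2**2: no divisor's leading term divides it; move -1/3*x_2**2 to the remainder.
  leading term x_2: no divisor's leading term divides it; move -64/15*x_2 to the remainder.
  leading term 1: no divisor's leading term divides it; move 23/5 to the remainder.
  remainder -1/3*x_2**2 - 64/15*x_2 + 23/5 ≠ 0; add h_4 = -1/3*x_2**2 - 64/15*x_2 + 23/5 to the basis.

S(f_1,f_3): lcm = x_1**2*x_2. S = -9/5*x_1**2 - 139/20*x_1*x_2 + 17/5*x_1 - 7/4*x_2**3 + 1/4*x_2**2 - 1/4*x_2.
  leading term x_1**2: subtract (-3/20*x_1)·f_2 from -9/5*x_1**2 - 139/20*x_1*x_2 + 17/5*x_1 - 7/4*x_2**3 + 1/4*x_2**2 - 1/4*x_2 → -127/20*x_1*x_2 + 23/5*x_1 - 7/4*x_2**3 + 1/4*x_2**2 - 1/4*x_2
  leading term x_1*x_2: subtract (-381/100)·f_1 from -127/20*x_1*x_2 + 23/5*x_1 - 7/4*x_2**3 + 1/4*x_2**2 - 1/4*x_2 → -683/100*x_1 - 7/4*x_2**3 + 1/4*x_2**2 - 673/25*x_2 + 2159/100
  leading term x_1: subtract (-683/1200)·f_2 from -683/100*x_1 - 7/4*x_2**3 + 1/4*x_2**2 - 673/25*x_2 + 2159/100 → -7/4*x_2**3 + 1/4*x_2**2 - 7393/300*x_2 + 7843/300
  leading term x_2**3: subtract (21/4*x_2)·h_4 from -7/4*x_2**3 + 1/4*x_2**2 - 7393/300*x_2 + 7843/300 → 453/20*x_2**2 - 7319/150*x_2 + 7843/300
  leading term x_2**2: subtract (-1359/20)·h_4 from 453/20*x_2**2 - 7319/150*x_2 + 7843/300 → -50807/150*x_2 + 50807/150
  leading term x_2: no divisor's leading term divides it; move -50807/150*x_2 to the remainder.
  leading term 1: no divisor's leading term divides it; move 50807/150 to the remainder.
  remainder -50807/150*x_2 + 50807/150 ≠ 0; add h_5 = -50807/150*x_2 + 50807/150 to the basis.

S(f_2,f_3): lcm = x_1**2. S = 1/3*x_1*x_2 - 25/12*x_1 - 7/4*x_2**2 + 1/4*x_2 - 1/4.
  leading term x_1*x_2: subtract (1/5)·f_1 from 1/3*x_1*x_2 - 25/12*x_1 - 7/4*x_2**2 + 1/4*x_2 - 1/4 → -89/60*x_1 - 7/4*x_2**2 + 33/20*x_2 - 83/60
  leading term x_1: subtract (-89/720)·f_2 from -89/60*x_1 - 7/4*x_2**2 + 33/20*x_2 - 83/60 → -7/4*x_2**2 + 193/90*x_2 - 71/180
  leading term x_2**2: subtract (21/4)·h_4 from -7/4*x_2**2 + 193/90*x_2 - 71/180 → 2209/90*x_2 - 2209/90
  leading term x_2: subtract (-5/69)·h_5 from 2209/90*x_2 - 2209/90 → 0
  remainder 0.

S(f_1,h_4): lcm = x_1*x_2**2. S = -73/5*x_1*x_2 + 69/5*x_1 - 21/5*x_2**2 + 17/5*x_2.
  leading term x_1*x_2: subtract (-219/25)·f_1 from -73/5*x_1*x_2 + 69/5*x_1 - 21/5*x_2**2 + 17/5*x_2 → -312/25*x_1 - 21/5*x_2**2 - 1448/25*x_2 + 1241/25
  leading term x_1: subtract (-26/25)·f_2 from -312/25*x_1 - 21/5*x_2**2 - 1448/25*x_2 + 1241/25 → -21/5*x_2**2 - 1344/25*x_2 + 1449/25
  leading term x_2**2: subtract (63/5)·h_4 from -21/5*x_2**2 - 1344/25*x_2 + 1449/25 → 0
  remainder 0.

S(f_2,h_4): leading monomials are coprime, so the S-polynomial reduces to 0 (Buchberger's first criterion).
S(f_3,h_4): leading monomials are coprime, so the S-polynomial reduces to 0 (Buchberger's first criterion).
S(f_1,h_5): lcm = x_1*x_2. S = -4/5*x_1 - 21/5*x_2 + 17/5.
  leading term x_1: subtract (-1/15)·f_2 from -4/5*x_1 - 21/5*x_2 + 17/5 → -59/15*x_2 + 59/15
  leading term x_2: subtract (590/50807)·h_5 from -59/15*x_2 + 59/15 → 0
  remainder 0.

S(f_2,h_5): leading monomials are coprime, so the S-polynomial reduces to 0 (Buchberger's first criterion).
S(f_3,h_5): leading monomials are coprime, so the S-polynomial reduces to 0 (Buchberger's first criterion).
S(h_4,h_5): lcm = x_2**2. S = 69/5*x_2 - 69/5.
  leading term x_2: subtract (-90/2209)·h_5 from 69/5*x_2 - 69/5 → 0
  remainder 0.

Every S-polynomial of the final basis reduces to 0, so we have a Gröbner basis.
Inter-reduce: drop elements whose leading term is divisible by another's, tail-reduce, and make monic.
Reduced Gröbner basis: {x_1 + 1, x_2 - 1}.
Label its elements g_1 = x_1 + 1, g_2 = x_2 - 1.

Reduce p = 5/3*x_1 - 2*x_2 - 7/3 modulo G:
  leading term x_1: subtract (5/3)·g_1 from 5/3*x_1 - 2*x_2 - 7/3 → -2*x_2 - 4
  leading term x_2: subtract (-2)·g_2 from -2*x_2 - 4 → -6
  leading term 1: no divisor's leading term divides it; move -6 to the remainder.
  normal form = -6.
The normal form is nonzero, so p ∉ I. Since p minus its normal form lies in I, I + (p) = I + (r) where r = -6; decide whether this ideal is the whole ring.
Here r = -6 is a nonzero constant, hence a unit: 1 ∈ I + (p), the Gröbner basis of I + (p) is {1}, and the enlarged system has no common solution — adjoining p is inconsistent.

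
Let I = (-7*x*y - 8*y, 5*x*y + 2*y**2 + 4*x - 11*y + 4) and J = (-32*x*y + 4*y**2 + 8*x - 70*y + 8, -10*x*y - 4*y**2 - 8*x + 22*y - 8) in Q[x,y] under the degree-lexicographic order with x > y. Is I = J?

Two ideals are equal iff their reduced Gröbner bases coincide (the reduced basis is unique for a fixed ordering).
Buchberger on the first generating set:
f_1 = -7*x*y - 8*y, LT = x*y.
f_2 = 5*x*y + 2*y**2 + 4*x - 11*y + 4, LT = x*y.

S(f_1,f_2): lcm = x*y. S = -2/5*y**2 - 4/5*x + 117/35*y - 4/5.
  leading term y**2: no divisor's leading term divides it; move -2/5*y**2 to the remainder.
  leading term x: no divisor's leading term divides it; move -4/5*x to the remainder.
  leading term y: no divisor's leading term divides it; move 117/35*y to the remainder.
  leading term 1: no divisor's leading term divides it; move -4/5 to the remainder.
  remainder -2/5*y**2 - 4/5*x + 117/35*y - 4/5 ≠ 0; add g_3 = -2/5*y**2 - 4/5*x + 117/35*y - 4/5 to the basis.

S(f_1,g_3): lcm = x*y**2. S = -2*x**2 + 117/14*x*y + 8/7*y**2 - 2*x.
  leading term x**2: no divisor's leading term divides it; move -2*x**2 to the remainder.
  leading term x*y: subtract (-117/98)·f_1 from 117/14*x*y + 8/7*y**2 - 2*x → 8/7*y**2 - 2*x - 468/49*y
  leading term y**2: subtract (-20/7)·g_3 from 8/7*y**2 - 2*x - 468/49*y → -30/7*x - 16/7
  leading term x: no divisor's leading term divides it; move -30/7*x to the remainder.
  leading term 1: no divisor's leading term divides it; move -16/7 to the remainder.
  remainder -2*x**2 - 30/7*x - 16/7 ≠ 0; add g_4 = -2*x**2 - 30/7*x - 16/7 to the basis.

S(f_2,g_3): lcm = x*y**2. S = 2/5*y**3 - 2*x**2 + 641/70*x*y - 11/5*y**2 - 2*x + 4/5*y.
  leading term y**3: subtract (-y)·g_3 from 2/5*y**3 - 2*x**2 + 641/70*x*y - 11/5*y**2 - 2*x + 4/5*y → -2*x**2 + 117/14*x*y + 8/7*y**2 - 2*x
  leading term x**2: subtract (1)·g_4 from -2*x**2 + 117/14*x*y + 8/7*y**2 - 2*x → 117/14*x*y + 8/7*y**2 + 16/7*x + 16/7
  leading term x*y: subtract (-117/98)·f_1 from 117/14*x*y + 8/7*y**2 + 16/7*x + 16/7 → 8/7*y**2 + 16/7*x - 468/49*y + 16/7
  leading term y**2: subtract (-20/7)·g_3 from 8/7*y**2 + 16/7*x - 468/49*y + 16/7 → 0
  remainder 0.

S(f_1,g_4): lcm = x**2*y. S = -x*y - 8/7*y.
  leading term x*y: subtract (1/7)·f_1 from -x*y - 8/7*y → 0
  remainder 0.

S(f_2,g_4): lcm = x**2*y. S = 2/5*x*y**2 + 4/5*x**2 - 152/35*x*y + 4/5*x - 8/7*y.
  leading term x*y**2: subtract (-2/35*y)·f_1 from 2/5*x*y**2 + 4/5*x**2 - 152/35*x*y + 4/5*x - 8/7*y → 4/5*x**2 - 152/35*x*y - 16/35*y**2 + 4/5*x - 8/7*y
  leading term x**2: subtract (-2/5)·g_4 from 4/5*x**2 - 152/35*x*y - 16/35*y**2 + 4/5*x - 8/7*y → -152/35*x*y - 16/35*y**2 - 32/35*x - 8/7*y - 32/35
  leading term x*y: subtract (152/245)·f_1 from -152/35*x*y - 16/35*y**2 - 32/35*x - 8/7*y - 32/35 → -16/35*y**2 - 32/35*x + 936/245*y - 32/35
  leading term y**2: subtract (8/7)·g_3 from -16/35*y**2 - 32/35*x + 936/245*y - 32/35 → 0
  remainder 0.

S(g_3,g_4): leading monomials are coprime, so the S-polynomial reduces to 0 (Buchberger's first criterion).
Every S-polynomial of the final basis reduces to 0, so we have a Gröbner basis.
Inter-reduce: drop elements whose leading term is divisible by another's, tail-reduce, and make monic.
Reduced Gröbner basis: {x**2 + 15/7*x + 8/7, x*y + 8/7*y, y**2 + 2*x - 117/14*y + 2}.

Buchberger on the second generating set:
h_1 = -32*x*y + 4*y**2 + 8*x - 70*y + 8, LT = x*y.
h_2 = -10*x*y - 4*y**2 - 8*x + 22*y - 8, LT = x*y.

S(h_1,h_2): lcm = x*y. S = -21/40*y**2 - 21/20*x + 351/80*y - 21/20.
  leading term y**2: no divisor's leading term divides it; move -21/40*y**2 to the remainder.
  leading term x: no divisor's leading term divides it; move -21/20*x to the remainder.
  leading term y: no divisor's leading term divides it; move 351/80*y to the remainder.
  leading term 1: no divisor's leading term divides it; move -21/20 to the remainder.
  remainder -21/40*y**2 - 21/20*x + 351/80*y - 21/20 ≠ 0; add k_3 = -21/40*y**2 - 21/20*x + 351/80*y - 21/20 to the basis.

S(h_1,k_3): lcm = x*y**2. S = -1/8*y**3 - 2*x**2 + 227/28*x*y + 35/16*y**2 - 2*x - 1/4*y.
  leading term y**3: subtract (5/21*y)·k_3 from -1/8*y**3 - 2*x**2 + 227/28*x*y + 35/16*y**2 - 2*x - 1/4*y → -2*x**2 + 117/14*x*y + 8/7*y**2 - 2*x
  leading term x**2: no divisor's leading term divides it; move -2*x**2 to the remainder.
  leading term x*y: subtract (-117/448)·h_1 from 117/14*x*y + 8/7*y**2 - 2*x → 35/16*y**2 + 5/56*x - 585/32*y + 117/56
  leading term y**2: subtract (-25/6)·k_3 from 35/16*y**2 + 5/56*x - 585/32*y + 117/56 → -30/7*x - 16/7
  leading term x: no divisor's leading term divides it; move -30/7*x to the remainder.
  leading term 1: no divisor's leading term divides it; move -16/7 to the remainder.
  remainder -2*x**2 - 30/7*x - 16/7 ≠ 0; add k_4 = -2*x**2 - 30/7*x - 16/7 to the basis.

S(h_2,k_3): lcm = x*y**2. S = 2/5*y**3 - 2*x**2 + 641/70*x*y - 11/5*y**2 - 2*x + 4/5*y.
  leading term y**3: subtract (-16/21*y)·k_3 from 2/5*y**3 - 2*x**2 + 641/70*x*y - 11/5*y**2 - 2*x + 4/5*y → -2*x**2 + 117/14*x*y + 8/7*y**2 - 2*x
  leading term x**2: subtract (1)·k_4 from -2*x**2 + 117/14*x*y + 8/7*y**2 - 2*x → 117/14*x*y + 8/7*y**2 + 16/7*x + 16/7
  leading term x*y: subtract (-117/448)·h_1 from 117/14*x*y + 8/7*y**2 + 16/7*x + 16/7 → 35/16*y**2 + 35/8*x - 585/32*y + 35/8
  leading term y**2: subtract (-25/6)·k_3 from 35/16*y**2 + 35/8*x - 585/32*y + 35/8 → 0
  remainder 0.

S(h_1,k_4): lcm = x**2*y. S = -1/8*x*y**2 - 1/4*x**2 + 5/112*x*y - 1/4*x - 8/7*y.
  leading term x*y**2: subtract (1/256*y)·h_1 from -1/8*x*y**2 - 1/4*x**2 + 5/112*x*y - 1/4*x - 8/7*y → -1/64*y**3 - 1/4*x**2 + 3/224*x*y + 35/128*y**2 - 1/4*x - 263/224*y
  leading term y**3: subtract (5/168*y)·k_3 from -1/64*y**3 - 1/4*x**2 + 3/224*x*y + 35/128*y**2 - 1/4*x - 263/224*y → -1/4*x**2 + 5/112*x*y + 1/7*y**2 - 1/4*x - 8/7*y
  leading term x**2: subtract (1/8)·k_4 from -1/4*x**2 + 5/112*x*y + 1/7*y**2 - 1/4*x - 8/7*y → 5/112*x*y + 1/7*y**2 + 2/7*x - 8/7*y + 2/7
  leading term x*y: subtract (-5/3584)·h_1 from 5/112*x*y + 1/7*y**2 + 2/7*x - 8/7*y + 2/7 → 19/128*y**2 + 19/64*x - 2223/1792*y + 19/64
  leading term y**2: subtract (-95/336)·k_3 from 19/128*y**2 + 19/64*x - 2223/1792*y + 19/64 → 0
  remainder 0.

S(h_2,k_4): lcm = x**2*y. S = 2/5*x*y**2 + 4/5*x**2 - 152/35*x*y + 4/5*x - 8/7*y.
  leading term x*y**2: subtract (-1/80*y)·h_1 from 2/5*x*y**2 + 4/5*x**2 - 152/35*x*y + 4/5*x - 8/7*y → 1/20*y**3 + 4/5*x**2 - 297/70*x*y - 7/8*y**2 + 4/5*x - 73/70*y
  leading term y**3: subtract (-2/21*y)·k_3 from 1/20*y**3 + 4/5*x**2 - 297/70*x*y - 7/8*y**2 + 4/5*x - 73/70*y → 4/5*x**2 - 152/35*x*y - 16/35*y**2 + 4/5*x - 8/7*y
  leading term x**2: subtract (-2/5)·k_4 from 4/5*x**2 - 152/35*x*y - 16/35*y**2 + 4/5*x - 8/7*y → -152/35*x*y - 16/35*y**2 - 32/35*x - 8/7*y - 32/35
  leading term x*y: subtract (19/140)·h_1 from -152/35*x*y - 16/35*y**2 - 32/35*x - 8/7*y - 32/35 → -y**2 - 2*x + 117/14*y - 2
  leading term y**2: subtract (40/21)·k_3 from -y**2 - 2*x + 117/14*y - 2 → 0
  remainder 0.

S(k_3,k_4): leading monomials are coprime, so the S-polynomial reduces to 0 (Buchberger's first criterion).
Every S-polynomial of the final basis reduces to 0, so we have a Gröbner basis.
Inter-reduce: drop elements whose leading term is divisible by another's, tail-reduce, and make monic.
Reduced Gröbner basis: {x**2 + 15/7*x + 8/7, x*y + 8/7*y, y**2 + 2*x - 117/14*y + 2}.

Same reduced basis, so the two generating sets span the same ideal.

Yes, the ideals are equal.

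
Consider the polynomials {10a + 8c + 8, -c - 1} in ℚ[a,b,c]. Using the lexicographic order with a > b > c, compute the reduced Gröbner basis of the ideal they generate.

G = {a, c + 1}

This is the nonlinear analogue of row-reducing a linear system.

f_1 = 10a + 8c + 8, LT = a.
f_2 = -c - 1, LT = c.

The S-polynomials (S(f_1,f_2)) all reduce to 0 modulo the current basis, so we have a Gröbner basis.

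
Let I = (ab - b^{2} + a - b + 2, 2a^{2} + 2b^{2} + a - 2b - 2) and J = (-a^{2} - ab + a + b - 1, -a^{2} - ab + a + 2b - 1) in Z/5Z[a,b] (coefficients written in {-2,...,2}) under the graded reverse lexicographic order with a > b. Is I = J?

No, the ideals differ.

Equality of ideals is decidable: compute both reduced Gröbner bases (unique for the ordering) and check whether they agree.
Buchberger on the first generating set:
f_1 = ab - b^{2} + a - b + 2, LT = ab.
f_2 = 2a^{2} + 2b^{2} + a - 2b - 2, LT = a^{2}.

S(f_1,f_2): lcm = a^{2}b. S = -ab^{2} - b^{3} + a^{2} + ab + b^{2} + 2a + b.
  leading term ab^{2}: subtract (-b)·f_1 from -ab^{2} - b^{3} + a^{2} + ab + b^{2} + 2a + b → -2b^{3} + a^{2} + 2ab + 2a - 2b
  leading term b^{3}: no divisor's leading term divides it; move -2b^{3} to the remainder.
  leading term a^{2}: subtract (-2)·f_2 from a^{2} + 2ab + 2a - 2b → 2ab - b^{2} - a - b + 1
  leading term ab: subtract (2)·f_1 from 2ab - b^{2} - a - b + 1 → b^{2} + 2a + b + 2
  leading term b^{2}: no divisor's leading term divides it; move b^{2} to the remainder.
  leading term a: no divisor's leading term divides it; move 2a to the remainder.
  leading term b: no divisor's leading term divides it; move b to the remainder.
  leading term 1: no divisor's leading term divides it; move 2 to the remainder.
  remainder -2b^{3} + b^{2} + 2a + b + 2 ≠ 0; add g_3 = -2b^{3} + b^{2} + 2a + b + 2 to the basis.

S(f_1,g_3): lcm = ab^{3}. S = -b^{4} - ab^{2} - b^{3} + a^{2} - 2ab + 2b^{2} + a.
  leading term b^{4}: subtract (-2b)·g_3 from -b^{4} - ab^{2} - b^{3} + a^{2} - 2ab + 2b^{2} + a → -ab^{2} + b^{3} + a^{2} + 2ab - b^{2} + a - b
  leading term ab^{2}: subtract (-b)·f_1 from -ab^{2} + b^{3} + a^{2} + 2ab - b^{2} + a - b → a^{2} - 2ab - 2b^{2} + a + b
  leading term a^{2}: subtract (-2)·f_2 from a^{2} - 2ab - 2b^{2} + a + b → -2ab + 2b^{2} - 2a + 2b + 1
  leading term ab: subtract (-2)·f_1 from -2ab + 2b^{2} - 2a + 2b + 1 → 0
  remainder 0.

S(f_2,g_3): leading monomials are coprime, so the S-polynomial reduces to 0 (Buchberger's first criterion).
Every S-polynomial of the final basis reduces to 0, so we have a Gröbner basis.
Inter-reduce: drop elements whose leading term is divisible by another's, tail-reduce, and make monic.
Reduced Gröbner basis: {b^{3} + 2b^{2} - a + 2b - 1, a^{2} + b^{2} - 2a - b - 1, ab - b^{2} + a - b + 2}.

Buchberger on the second generating set:
h_1 = -a^{2} - ab + a + b - 1, LT = a^{2}.
h_2 = -a^{2} - ab + a + 2b - 1, LT = a^{2}.

S(h_1,h_2): lcm = a^{2}. S = b.
  leading term b: no divisor's leading term divides it; move b to the remainder.
  remainder b ≠ 0; add k_3 = b to the basis.

S(h_1,k_3): leading monomials are coprime, so the S-polynomial reduces to 0 (Buchberger's first criterion).
S(h_2,k_3): leading monomials are coprime, so the S-polynomial reduces to 0 (Buchberger's first criterion).
Every S-polynomial of the final basis reduces to 0, so we have a Gröbner basis.
Inter-reduce: drop elements whose leading term is divisible by another's, tail-reduce, and make monic.
Reduced Gröbner basis: {a^{2} - a + 1, b}.

Since the reduced bases disagree, the two ideals are not the same.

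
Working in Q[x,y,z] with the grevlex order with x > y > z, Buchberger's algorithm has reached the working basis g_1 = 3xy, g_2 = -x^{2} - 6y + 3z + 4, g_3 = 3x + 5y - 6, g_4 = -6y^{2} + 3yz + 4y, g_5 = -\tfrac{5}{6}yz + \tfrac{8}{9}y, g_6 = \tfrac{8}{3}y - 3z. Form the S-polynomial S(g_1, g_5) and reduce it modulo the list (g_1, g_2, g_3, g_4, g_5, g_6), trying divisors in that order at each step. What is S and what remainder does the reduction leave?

lcm(LM(g_1), LM(g_5)) = xyz.
S = (lcm/LT(g_1))·g_1 − (lcm/LT(g_5))·g_5 = \tfrac{16}{15}xy.
Reduce S modulo (g_1, g_2, g_3, g_4, g_5, g_6) in that order:
  leading term xy: subtract (\tfrac{16}{45})·g_1 from \tfrac{16}{15}xy → 0
The remainder is 0, so this S-polynomial contributes no new basis element.

S(g_1, g_5) = \tfrac{16}{15}xy; remainder on division = 0.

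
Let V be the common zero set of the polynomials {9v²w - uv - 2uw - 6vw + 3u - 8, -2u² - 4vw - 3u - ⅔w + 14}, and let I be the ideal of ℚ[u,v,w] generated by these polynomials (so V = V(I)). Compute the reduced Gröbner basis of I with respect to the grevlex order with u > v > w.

The reduced Gröbner basis is the canonical form of the ideal for this ordering.

f_1 = 9v²w - uv - 2uw - 6vw + 3u - 8, LT = v²w.
f_2 = -2u² - 4vw - 3u - ⅔w + 14, LT = u².

The S-polynomials (S(f_1,f_2)) all reduce to 0 modulo the current basis, so we have a Gröbner basis.

G = {v²w - 1/9uv - 2/9uw - ⅔vw + ⅓u - 8/9, u² + 2vw + 3/2u + ⅓w - 7}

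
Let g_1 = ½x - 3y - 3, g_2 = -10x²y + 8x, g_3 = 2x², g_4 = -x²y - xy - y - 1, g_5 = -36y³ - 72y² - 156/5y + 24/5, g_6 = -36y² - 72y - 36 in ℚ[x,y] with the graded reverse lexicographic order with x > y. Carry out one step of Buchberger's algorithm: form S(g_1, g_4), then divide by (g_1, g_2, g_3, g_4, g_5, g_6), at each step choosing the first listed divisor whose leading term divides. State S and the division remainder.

lcm(LM(g_1), LM(g_4)) = x²y.
S = (lcm/LT(g_1))·g_1 − (lcm/LT(g_4))·g_4 = -6xy² - 7xy - y - 1.
Reduce S modulo (g_1, g_2, g_3, g_4, g_5, g_6) in that order:
  leading term xy²: subtract (-12y²)·g_1 from -6xy² - 7xy - y - 1 → -36y³ - 7xy - 36y² - y - 1
  leading term y³: subtract (1)·g_5 from -36y³ - 7xy - 36y² - y - 1 → -7xy + 36y² + 151/5y - 29/5
  leading term xy: subtract (-14y)·g_1 from -7xy + 36y² + 151/5y - 29/5 → -6y² - 59/5y - 29/5
  leading term y²: subtract (⅙)·g_6 from -6y² - 59/5y - 29/5 → ⅕y + ⅕
  leading term y: no divisor's leading term divides it; move ⅕y to the remainder.
  leading term 1: no divisor's leading term divides it; move ⅕ to the remainder.
The remainder ⅕y + ⅕ is nonzero, so it would be added as the next basis element.

S(g_1, g_4) = -6xy² - 7xy - y - 1; remainder on division = ⅕y + ⅕.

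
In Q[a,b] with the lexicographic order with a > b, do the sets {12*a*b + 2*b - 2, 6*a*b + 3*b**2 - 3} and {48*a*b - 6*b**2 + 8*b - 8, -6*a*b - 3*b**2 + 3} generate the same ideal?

No, the ideals differ.

Since reduced Gröbner bases are canonical representatives of ideals under a given ordering, it suffices to compute and compare them.
Buchberger on the first generating set:
f_1 = 12*a*b + 2*b - 2, LT = a*b.
f_2 = 6*a*b + 3*b**2 - 3, LT = a*b.

S(f_1,f_2): lcm = a*b. S = -1/2*b**2 + 1/6*b + 1/3.
  reduce S modulo (f_1, f_2):
  remainder -1/2*b**2 + 1/6*b + 1/3 ≠ 0; add g_3 = -1/2*b**2 + 1/6*b + 1/3 to the basis.

S(f_1,g_3): lcm = a*b**2. S = 1/3*a*b + 2/3*a + 1/6*b**2 - 1/6*b.
  reduce S modulo (f_1, f_2, g_3):
  remainder 2/3*a - 1/6*b + 1/6 ≠ 0; add g_4 = 2/3*a - 1/6*b + 1/6 to the basis.

The other S-polynomials (S(f_2,g_3), S(f_1,g_4), S(f_2,g_4), S(g_3,g_4)) all reduce to 0 modulo the current basis, so we have a Gröbner basis.
Inter-reduce: drop elements whose leading term is divisible by another's, tail-reduce, and make monic.
Reduced Gröbner basis: {a - 1/4*b + 1/4, b**2 - 1/3*b - 2/3}.

Buchberger on the second generating set:
h_1 = 48*a*b - 6*b**2 + 8*b - 8, LT = a*b.
h_2 = -6*a*b - 3*b**2 + 3, LT = a*b.

S(h_1,h_2): lcm = a*b. S = -5/8*b**2 + 1/6*b + 1/3.
  reduce S modulo (h_1, h_2):
  remainder -5/8*b**2 + 1/6*b + 1/3 ≠ 0; add k_3 = -5/8*b**2 + 1/6*b + 1/3 to the basis.

S(h_1,k_3): lcm = a*b**2. S = 4/15*a*b + 8/15*a - 1/8*b**3 + 1/6*b**2 - 1/6*b.
  reduce S modulo (h_1, h_2, k_3):
  remainder 8/15*a - 7/30*b + 2/15 ≠ 0; add k_4 = 8/15*a - 7/30*b + 2/15 to the basis.

The other S-polynomials (S(h_2,k_3), S(h_1,k_4), S(h_2,k_4), S(k_3,k_4)) all reduce to 0 modulo the current basis, so we have a Gröbner basis.
Inter-reduce: drop elements whose leading term is divisible by another's, tail-reduce, and make monic.
Reduced Gröbner basis: {a - 7/16*b + 1/4, b**2 - 4/15*b - 8/15}.

Since the reduced bases disagree, the two ideals are not the same.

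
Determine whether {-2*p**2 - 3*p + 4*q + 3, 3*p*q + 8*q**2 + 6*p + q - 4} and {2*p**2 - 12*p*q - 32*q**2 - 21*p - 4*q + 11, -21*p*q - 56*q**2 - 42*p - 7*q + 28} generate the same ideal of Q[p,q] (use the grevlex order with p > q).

Equality of ideals is decidable: compute both reduced Gröbner bases (unique for the ordering) and check whether they agree.
Buchberger on the first generating set:
f_1 = -2*p**2 - 3*p + 4*q + 3, LT = p**2.
f_2 = 3*p*q + 8*q**2 + 6*p + q - 4, LT = p*q.

S(f_1,f_2): lcm = p**2*q. S = -8/3*p*q**2 - 2*p**2 + 7/6*p*q - 2*q**2 + 4/3*p - 3/2*q.
  reduce S modulo (f_1, f_2):
  remainder 64/9*q**3 - 166/9*q**2 - 26/3*p - 101/9*q + 17/3 ≠ 0; add g_3 = 64/9*q**3 - 166/9*q**2 - 26/3*p - 101/9*q + 17/3 to the basis.

The other S-polynomials (S(f_1,g_3), S(f_2,g_3)) all reduce to 0 modulo the current basis, so we have a Gröbner basis.
Inter-reduce: drop elements whose leading term is divisible by another's, tail-reduce, and make monic.
Reduced Gröbner basis: {q**3 - 83/32*q**2 - 39/32*p - 101/64*q + 51/64, p**2 + 3/2*p - 2*q - 3/2, p*q + 8/3*q**2 + 2*p + 1/3*q - 4/3}.

Buchberger on the second generating set:
h_1 = 2*p**2 - 12*p*q - 32*q**2 - 21*p - 4*q + 11, LT = p**2.
h_2 = -21*p*q - 56*q**2 - 42*p - 7*q + 28, LT = p*q.

S(h_1,h_2): lcm = p**2*q. S = -26/3*p*q**2 - 16*q**3 - 2*p**2 - 65/6*p*q - 2*q**2 + 4/3*p + 11/2*q.
  reduce S modulo (h_1, h_2):
  remainder 64/9*q**3 - 148/9*q**2 - 26/3*p - 74/9*q + 11/3 ≠ 0; add k_3 = 64/9*q**3 - 148/9*q**2 - 26/3*p - 74/9*q + 11/3 to the basis.

The other S-polynomials (S(h_1,k_3), S(h_2,k_3)) all reduce to 0 modulo the current basis, so we have a Gröbner basis.
Inter-reduce: drop elements whose leading term is divisible by another's, tail-reduce, and make monic.
Reduced Gröbner basis: {q**3 - 37/16*q**2 - 39/32*p - 37/32*q + 33/64, p**2 + 3/2*p - 5/2, p*q + 8/3*q**2 + 2*p + 1/3*q - 4/3}.

The bases are distinct; the ideals are different.

No, the ideals differ.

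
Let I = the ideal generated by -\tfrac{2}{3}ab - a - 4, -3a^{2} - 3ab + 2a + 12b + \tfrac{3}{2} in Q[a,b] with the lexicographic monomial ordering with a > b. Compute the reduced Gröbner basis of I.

f_1 = -\tfrac{2}{3}ab - a - 4, LT = ab.
f_2 = -3a^{2} - 3ab + 2a + 12b + \tfrac{3}{2}, LT = a^{2}.

S(f_1,f_2): lcm = a^{2}b. S = \tfrac{3}{2}a^{2} - ab^{2} + \tfrac{2}{3}ab + 6a + 4b^{2} + \tfrac{1}{2}b.
  leading term a^{2}: subtract (-\tfrac{1}{2})·f_2 from \tfrac{3}{2}a^{2} - ab^{2} + \tfrac{2}{3}ab + 6a + 4b^{2} + \tfrac{1}{2}b → -ab^{2} - \tfrac{5}{6}ab + 7a + 4b^{2} + \tfrac{13}{2}b + \tfrac{3}{4}
  leading term ab^{2}: subtract (\tfrac{3}{2}b)·f_1 from -ab^{2} - \tfrac{5}{6}ab + 7a + 4b^{2} + \tfrac{13}{2}b + \tfrac{3}{4} → \tfrac{2}{3}ab + 7a + 4b^{2} + \tfrac{25}{2}b + \tfrac{3}{4}
  leading term ab: subtract (-1)·f_1 from \tfrac{2}{3}ab + 7a + 4b^{2} + \tfrac{25}{2}b + \tfrac{3}{4} → 6a + 4b^{2} + \tfrac{25}{2}b - \tfrac{13}{4}
  leading term a: no divisor's leading term divides it; move 6a to the remainder.
  leading term b^{2}: no divisor's leading term divides it; move 4b^{2} to the remainder.
  leading term b: no divisor's leading term divides it; move \tfrac{25}{2}b to the remainder.
  leading term 1: no divisor's leading term divides it; move -\tfrac{13}{4} to the remainder.
  remainder 6a + 4b^{2} + \tfrac{25}{2}b - \tfrac{13}{4} ≠ 0; add g_3 = 6a + 4b^{2} + \tfrac{25}{2}b - \tfrac{13}{4} to the basis.

S(f_1,g_3): lcm = ab. S = \tfrac{3}{2}a - \tfrac{2}{3}b^{3} - \tfrac{25}{12}b^{2} + \tfrac{13}{24}b + 6.
  leading term a: subtract (\tfrac{1}{4})·g_3 from \tfrac{3}{2}a - \tfrac{2}{3}b^{3} - \tfrac{25}{12}b^{2} + \tfrac{13}{24}b + 6 → -\tfrac{2}{3}b^{3} - \tfrac{37}{12}b^{2} - \tfrac{31}{12}b + \tfrac{109}{16}
  leading term b^{3}: no divisor's leading term divides it; move -\tfrac{2}{3}b^{3} to the remainder.
  leading term b^{2}: no divisor's leading term divides it; move -\tfrac{37}{12}b^{2} to the remainder.
  leading term b: no divisor's leading term divides it; move -\tfrac{31}{12}b to the remainder.
  leading term 1: no divisor's leading term divides it; move \tfrac{109}{16} to the remainder.
  remainder -\tfrac{2}{3}b^{3} - \tfrac{37}{12}b^{2} - \tfrac{31}{12}b + \tfrac{109}{16} ≠ 0; add g_4 = -\tfrac{2}{3}b^{3} - \tfrac{37}{12}b^{2} - \tfrac{31}{12}b + \tfrac{109}{16} to the basis.

The other S-polynomials (S(f_2,g_3), S(f_1,g_4), S(f_2,g_4), S(g_3,g_4)) all reduce to 0 modulo the current basis, so we have a Gröbner basis.
Inter-reduce: drop elements whose leading term is divisible by another's, tail-reduce, and make monic.

G = {a + \tfrac{2}{3}b^{2} + \tfrac{25}{12}b - \tfrac{13}{24}, b^{3} + \tfrac{37}{8}b^{2} + \tfrac{31}{8}b - \tfrac{327}{32}}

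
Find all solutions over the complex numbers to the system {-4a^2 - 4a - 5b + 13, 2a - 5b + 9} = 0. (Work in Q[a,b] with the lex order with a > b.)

{(-2, 1), (1/2, 2)}

Compute a lex Gröbner basis by Buchberger's algorithm.
f_1 = -4a^2 - 4a - 5b + 13, LT = a^2.
f_2 = 2a - 5b + 9, LT = a.

S(f_1,f_2): lcm = a^2. S = 5/2ab - 7/2a + 5/4b - 13/4.
  reduce S modulo (f_1, f_2):
  remainder 25/4b^2 - 75/4b + 25/2 ≠ 0; add h_3 = 25/4b^2 - 75/4b + 25/2 to the basis.

The other S-polynomials (S(f_1,h_3), S(f_2,h_3)) all reduce to 0 modulo the current basis, so we have a Gröbner basis.
Inter-reduce: drop elements whose leading term is divisible by another's, tail-reduce, and make monic.
Reduced Gröbner basis: {a - 5/2b + 9/2, b^2 - 3b + 2}.

Since the basis is lex-ordered, b^2 - 3b + 2 is univariate in b. Its roots are {1, 2}. Back-substituting each root into the other basis elements fixes the other coordinates.
  b = 1: the earlier basis element becomes a + 2 = 0, giving a = -2 — point (-2, 1).
  b = 2: the earlier basis element becomes a - 1/2 = 0, giving a = 1/2 — point (1/2, 2).
Zero-dimensionality of the ideal guarantees finitely many solutions over ℂ.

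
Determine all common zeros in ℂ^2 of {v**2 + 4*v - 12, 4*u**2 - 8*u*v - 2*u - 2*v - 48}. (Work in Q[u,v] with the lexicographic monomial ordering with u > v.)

{(-23/4 + sqrt(673)/4, -6), (-sqrt(673)/4 - 23/4, -6), (-2, 2), (13/2, 2)}

Compute a lex Gröbner basis by Buchberger's algorithm.
f_1 = v**2 + 4*v - 12, LT = v**2.
f_2 = 4*u**2 - 8*u*v - 2*u - 2*v - 48, LT = u**2.

The S-polynomials (S(f_1,f_2)) all reduce to 0 modulo the current basis, so we have a Gröbner basis.
Inter-reduce: drop elements whose leading term is divisible by another's, tail-reduce, and make monic.
Reduced Gröbner basis: {u**2 - 2*u*v - 1/2*u - 1/2*v - 12, v**2 + 4*v - 12}.

Elimination: the polynomial v**2 + 4*v - 12 lies in the elimination ideal for v, so v ∈ {-6, 2}. For each such v, the remaining basis elements (now univariate) give the rest of the solution.
  v = -6: the earlier basis element becomes u**2 + 23/2*u - 9 = 0, giving u = -23/4 + sqrt(673)/4, -sqrt(673)/4 - 23/4 — points (-23/4 + sqrt(673)/4, -6), (-sqrt(673)/4 - 23/4, -6).
  v = 2: the earlier basis element becomes u**2 - 9/2*u - 13 = 0, giving u = -2, 13/2 — points (-2, 2), (13/2, 2).
This is the nonlinear analogue of row-reducing a linear system.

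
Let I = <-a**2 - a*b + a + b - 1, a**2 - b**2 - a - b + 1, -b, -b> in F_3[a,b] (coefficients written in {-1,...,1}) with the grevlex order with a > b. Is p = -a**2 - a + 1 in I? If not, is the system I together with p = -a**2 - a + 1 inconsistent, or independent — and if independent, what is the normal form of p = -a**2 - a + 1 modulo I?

First compute the reduced Gröbner basis of I by Buchberger's algorithm.
f_1 = -a**2 - a*b + a + b - 1, LT = a**2.
f_2 = a**2 - b**2 - a - b + 1, LT = a**2.
f_3 = -b, LT = b.
f_4 = -b, LT = b.

The S-polynomials (S(f_1,f_2), S(f_1,f_3), S(f_1,f_4), S(f_2,f_3), S(f_2,f_4), S(f_3,f_4)) all reduce to 0 modulo the current basis, so we have a Gröbner basis.
Inter-reduce: drop elements whose leading term is divisible by another's, tail-reduce, and make monic.
Reduced Gröbner basis: {a**2 - a + 1, b}.
Label its elements g_1 = a**2 - a + 1, g_2 = b.

Reduce p = -a**2 - a + 1 modulo G:
  leading term a**2: subtract (-1)·g_1 from -a**2 - a + 1 → a - 1
  leading term a: no divisor's leading term divides it; move a to the remainder.
  leading term 1: no divisor's leading term divides it; move -1 to the remainder.
  normal form = a - 1.
The normal form is nonzero, so p ∉ I. Since p minus its normal form lies in I, I + (p) = I + (r) where r = a - 1; decide whether this ideal is the whole ring.
Run Buchberger on G together with r (pairs among the g_i already reduce to 0 since G is a Gröbner basis):
g_1 = a**2 - a + 1, LT = a**2.
g_2 = b, LT = b.
r = a - 1, LT = a.

S(g_1,r): lcm = a**2. S = 1.
  leading term 1: no divisor's leading term divides it; move 1 to the remainder.
  remainder 1 ≠ 0; add m_4 = 1 to the basis.

The other S-polynomials (S(g_1,g_2), S(g_2,r), S(g_1,m_4), S(g_2,m_4), S(r,m_4)) all reduce to 0 modulo the current basis, so we have a Gröbner basis.
Inter-reduce: drop elements whose leading term is divisible by another's, tail-reduce, and make monic.
Reduced Gröbner basis: {1}.
The reduced Gröbner basis of I + (p) is {1}: the ideal is the whole ring, so the enlarged system has no common solution — adjoining p is inconsistent.

The remainder on division by a Gröbner basis is unique — it is the normal form.

Adjoining -a**2 - a + 1 makes the ideal the whole ring: the system is inconsistent.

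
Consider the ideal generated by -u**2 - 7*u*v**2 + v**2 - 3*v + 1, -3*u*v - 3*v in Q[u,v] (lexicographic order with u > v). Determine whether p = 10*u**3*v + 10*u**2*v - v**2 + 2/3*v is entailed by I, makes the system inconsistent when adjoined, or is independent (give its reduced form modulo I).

First compute the reduced Gröbner basis of I by Buchberger's algorithm.
f_1 = -u**2 - 7*u*v**2 + v**2 - 3*v + 1, LT = u**2.
f_2 = -3*u*v - 3*v, LT = u*v.

S(f_1,f_2): lcm = u**2*v. S = 7*u*v**3 - u*v - v**3 + 3*v**2 - v.
  leading term u*v**3: subtract (-7/3*v**2)·f_2 from 7*u*v**3 - u*v - v**3 + 3*v**2 - v → -u*v - 8*v**3 + 3*v**2 - v
  leading term u*v: subtract (1/3)·f_2 from -u*v - 8*v**3 + 3*v**2 - v → -8*v**3 + 3*v**2
  leading term v**3: no divisor's leading term divides it; move -8*v**3 to the remainder.
  leading term v**2: no divisor's leading term divides it; move 3*v**2 to the remainder.
  remainder -8*v**3 + 3*v**2 ≠ 0; add h_3 = -8*v**3 + 3*v**2 to the basis.

S(f_1,h_3): leading monomials are coprime, so the S-polynomial reduces to 0 (Buchberger's first criterion).
S(f_2,h_3): lcm = u*v**3. S = 3/8*u*v**2 + v**3.
  leading term u*v**2: subtract (-1/8*v)·f_2 from 3/8*u*v**2 + v**3 → v**3 - 3/8*v**2
  leading term v**3: subtract (-1/8)·h_3 from v**3 - 3/8*v**2 → 0
  remainder 0.

Every S-polynomial of the final basis reduces to 0, so we have a Gröbner basis.
Inter-reduce: drop elements whose leading term is divisible by another's, tail-reduce, and make monic.
Reduced Gröbner basis: {u**2 - 8*v**2 + 3*v - 1, u*v + v, v**3 - 3/8*v**2}.
Label its elements g_1 = u**2 - 8*v**2 + 3*v - 1, g_2 = u*v + v, g_3 = v**3 - 3/8*v**2.

Reduce p = 10*u**3*v + 10*u**2*v - v**2 + 2/3*v modulo G:
  leading term u**3*v: subtract (10*u*v)·g_1 from 10*u**3*v + 10*u**2*v - v**2 + 2/3*v → 10*u**2*v + 80*u*v**3 - 30*u*v**2 + 10*u*v - v**2 + 2/3*v
  leading term u**2*v: subtract (10*v)·g_1 from 10*u**2*v + 80*u*v**3 - 30*u*v**2 + 10*u*v - v**2 + 2/3*v → 80*u*v**3 - 30*u*v**2 + 10*u*v + 80*v**3 - 31*v**2 + 32/3*v
  leading term u*v**3: subtract (80*v**2)·g_2 from 80*u*v**3 - 30*u*v**2 + 10*u*v + 80*v**3 - 31*v**2 + 32/3*v → -30*u*v**2 + 10*u*v - 31*v**2 + 32/3*v
  leading term u*v**2: subtract (-30*v)·g_2 from -30*u*v**2 + 10*u*v - 31*v**2 + 32/3*v → 10*u*v - v**2 + 32/3*v
  leading term u*v: subtract (10)·g_2 from 10*u*v - v**2 + 32/3*v → -v**2 + 2/3*v
  leading term v**2: no divisor's leading term divides it; move -v**2 to the remainder.
  leading term v: no divisor's leading term divides it; move 2/3*v to the remainder.
  normal form = -v**2 + 2/3*v.
The normal form is nonzero, so p ∉ I. Since p minus its normal form lies in I, I + (p) = I + (r) where r = -v**2 + 2/3*v; decide whether this ideal is the whole ring.
Run Buchberger on G together with r (pairs among the g_i already reduce to 0 since G is a Gröbner basis):
g_1 = u**2 - 8*v**2 + 3*v - 1, LT = u**2.
g_2 = u*v + v, LT = u*v.
g_3 = v**3 - 3/8*v**2, LT = v**3.
r = -v**2 + 2/3*v, LT = v**2.

S(g_1,g_2): lcm = u**2*v. S = -u*v - 8*v**3 + 3*v**2 - v.
  leading term u*v: subtract (-1)·g_2 from -u*v - 8*v**3 + 3*v**2 - v → -8*v**3 + 3*v**2
  leading term v**3: subtract (-8)·g_3 from -8*v**3 + 3*v**2 → 0
  remainder 0.

S(g_1,g_3): leading monomials are coprime, so the S-polynomial reduces to 0 (Buchberger's first criterion).
S(g_1,r): leading monomials are coprime, so the S-polynomial reduces to 0 (Buchberger's first criterion).
S(g_2,g_3): lcm = u*v**3. S = 3/8*u*v**2 + v**3.
  leading term u*v**2: subtract (3/8*v)·g_2 from 3/8*u*v**2 + v**3 → v**3 - 3/8*v**2
  leading term v**3: subtract (1)·g_3 from v**3 - 3/8*v**2 → 0
  remainder 0.

S(g_2,r): lcm = u*v**2. S = 2/3*u*v + v**2.
  leading term u*v: subtract (2/3)·g_2 from 2/3*u*v + v**2 → v**2 - 2/3*v
  leading term v**2: subtract (-1)·r from v**2 - 2/3*v → 0
  remainder 0.

S(g_3,r): lcm = v**3. S = 7/24*v**2.
  leading term v**2: subtract (-7/24)·r from 7/24*v**2 → 7/36*v
  leading term v: no divisor's leading term divides it; move 7/36*v to the remainder.
  remainder 7/36*v ≠ 0; add m_5 = 7/36*v to the basis.

S(g_1,m_5): leading monomials are coprime, so the S-polynomial reduces to 0 (Buchberger's first criterion).
S(g_2,m_5): lcm = u*v. S = v.
  leading term v: subtract (36/7)·m_5 from v → 0
  remainder 0.

S(g_3,m_5): lcm = v**3. S = -3/8*v**2.
  leading term v**2: subtract (3/8)·r from -3/8*v**2 → -1/4*v
  leading term v: subtract (-9/7)·m_5 from -1/4*v → 0
  remainder 0.

S(r,m_5): lcm = v**2. S = -2/3*v.
  leading term v: subtract (-24/7)·m_5 from -2/3*v → 0
  remainder 0.

Every S-polynomial of the final basis reduces to 0, so we have a Gröbner basis.
Inter-reduce: drop elements whose leading term is divisible by another's, tail-reduce, and make monic.
Reduced Gröbner basis: {u**2 - 1, v}.
The reduced Gröbner basis of I + (p) is {u**2 - 1, v} ≠ {1}, a proper ideal, so the enlarged system stays consistent: p is independent of I, with normal form -v**2 + 2/3*v.

Ideal membership is decidable via reduction modulo a Gröbner basis.

10*u**3*v + 10*u**2*v - v**2 + 2/3*v is independent of I; its normal form modulo I is -v**2 + 2/3*v.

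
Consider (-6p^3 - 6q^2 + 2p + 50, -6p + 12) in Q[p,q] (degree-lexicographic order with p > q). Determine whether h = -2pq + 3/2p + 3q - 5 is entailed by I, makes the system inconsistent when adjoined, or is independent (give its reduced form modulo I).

First compute the reduced Gröbner basis of I by Buchberger's algorithm.
f_1 = -6p^3 - 6q^2 + 2p + 50, LT = p^3.
f_2 = -6p + 12, LT = p.

S(f_1,f_2): lcm = p^3. S = 2p^2 + q^2 - 1/3p - 25/3.
  leading term p^2: subtract (-1/3p)·f_2 from 2p^2 + q^2 - 1/3p - 25/3 → q^2 + 11/3p - 25/3
  leading term q^2: no divisor's leading term divides it; move q^2 to the remainder.
  leading term p: subtract (-11/18)·f_2 from 11/3p - 25/3 → -1
  leading term 1: no divisor's leading term divides it; move -1 to the remainder.
  remainder q^2 - 1 ≠ 0; add k_3 = q^2 - 1 to the basis.

The other S-polynomials (S(f_1,k_3), S(f_2,k_3)) all reduce to 0 modulo the current basis, so we have a Gröbner basis.
Inter-reduce: drop elements whose leading term is divisible by another's, tail-reduce, and make monic.
Reduced Gröbner basis: {q^2 - 1, p - 2}.
Label its elements g_1 = q^2 - 1, g_2 = p - 2.

Reduce h = -2pq + 3/2p + 3q - 5 modulo G:
  leading term pq: subtract (-2q)·g_2 from -2pq + 3/2p + 3q - 5 → 3/2p - q - 5
  leading term p: subtract (3/2)·g_2 from 3/2p - q - 5 → -q - 2
  leading term q: no divisor's leading term divides it; move -q to the remainder.
  leading term 1: no divisor's leading term divides it; move -2 to the remainder.
  normal form = -q - 2.
The normal form is nonzero, so h ∉ I. Since h minus its normal form lies in I, I + (h) = I + (r) where r = -q - 2; decide whether this ideal is the whole ring.
Run Buchberger on G together with r (pairs among the g_i already reduce to 0 since G is a Gröbner basis):
g_1 = q^2 - 1, LT = q^2.
g_2 = p - 2, LT = p.
r = -q - 2, LT = q.

S(g_1,r): lcm = q^2. S = -2q - 1.
  leading term q: subtract (2)·r from -2q - 1 → 3
  leading term 1: no divisor's leading term divides it; move 3 to the remainder.
  remainder 3 ≠ 0; add m_4 = 3 to the basis.

The other S-polynomials (S(g_1,g_2), S(g_2,r), S(g_1,m_4), S(g_2,m_4), S(r,m_4)) all reduce to 0 modulo the current basis, so we have a Gröbner basis.
Inter-reduce: drop elements whose leading term is divisible by another's, tail-reduce, and make monic.
Reduced Gröbner basis: {1}.
The reduced Gröbner basis of I + (h) is {1}: the ideal is the whole ring, so the enlarged system has no common solution — adjoining h is inconsistent.

The remainder on division by a Gröbner basis is unique — it is the normal form.

Adjoining -2pq + 3/2p + 3q - 5 makes the ideal the whole ring: the system is inconsistent.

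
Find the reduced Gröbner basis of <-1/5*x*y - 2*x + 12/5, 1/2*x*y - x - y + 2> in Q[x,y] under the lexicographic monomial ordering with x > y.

f_1 = -1/5*x*y - 2*x + 12/5, LT = x*y.
f_2 = 1/2*x*y - x - y + 2, LT = x*y.

S(f_1,f_2): lcm = x*y. S = 12*x + 2*y - 16.
  reduce S modulo (f_1, f_2):
  remainder 12*x + 2*y - 16 ≠ 0; add g_3 = 12*x + 2*y - 16 to the basis.

S(f_1,g_3): lcm = x*y. S = 10*x - 1/6*y**2 + 4/3*y - 12.
  reduce S modulo (f_1, f_2, g_3):
  remainder -1/6*y**2 - 1/3*y + 4/3 ≠ 0; add g_4 = -1/6*y**2 - 1/3*y + 4/3 to the basis.

The other S-polynomials (S(f_2,g_3), S(f_1,g_4), S(f_2,g_4), S(g_3,g_4)) all reduce to 0 modulo the current basis, so we have a Gröbner basis.
Inter-reduce: drop elements whose leading term is divisible by another's, tail-reduce, and make monic.

G = {x + 1/6*y - 4/3, y**2 + 2*y - 8}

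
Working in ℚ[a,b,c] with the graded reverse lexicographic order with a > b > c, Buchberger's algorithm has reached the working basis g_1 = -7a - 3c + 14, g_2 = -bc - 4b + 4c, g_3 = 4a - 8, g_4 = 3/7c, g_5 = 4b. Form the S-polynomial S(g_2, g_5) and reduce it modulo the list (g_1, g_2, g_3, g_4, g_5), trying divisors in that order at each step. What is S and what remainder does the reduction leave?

lcm(LM(g_2), LM(g_5)) = bc.
S = (lcm/LT(g_2))·g_2 − (lcm/LT(g_5))·g_5 = 4b - 4c.
Reduce S modulo (g_1, g_2, g_3, g_4, g_5) in that order:
  leading term b: subtract (1)·g_5 from 4b - 4c → -4c
  leading term c: subtract (-28/3)·g_4 from -4c → 0
The remainder is 0, so this S-polynomial contributes no new basis element.

S(g_2, g_5) = 4b - 4c; remainder on division = 0.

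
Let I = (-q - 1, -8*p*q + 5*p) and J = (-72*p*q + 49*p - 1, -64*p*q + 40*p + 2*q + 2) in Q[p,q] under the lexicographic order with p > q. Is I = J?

No, the ideals differ.

Since reduced Gröbner bases are canonical representatives of ideals under a given ordering, it suffices to compute and compare them.
Buchberger on the first generating set:
f_1 = -q - 1, LT = q.
f_2 = -8*p*q + 5*p, LT = p*q.

S(f_1,f_2): lcm = p*q. S = 13/8*p.
  leading term p: no divisor's leading term divides it; move 13/8*p to the remainder.
  remainder 13/8*p ≠ 0; add g_3 = 13/8*p to the basis.

S(f_1,g_3): leading monomials are coprime, so the S-polynomial reduces to 0 (Buchberger's first criterion).
S(f_2,g_3): lcm = p*q. S = -5/8*p.
  leading term p: subtract (-5/13)·g_3 from -5/8*p → 0
  remainder 0.

Every S-polynomial of the final basis reduces to 0, so we have a Gröbner basis.
Inter-reduce: drop elements whose leading term is divisible by another's, tail-reduce, and make monic.
Reduced Gröbner basis: {p, q + 1}.

Buchberger on the second generating set:
h_1 = -72*p*q + 49*p - 1, LT = p*q.
h_2 = -64*p*q + 40*p + 2*q + 2, LT = p*q.

S(h_1,h_2): lcm = p*q. S = -1/18*p + 1/32*q + 13/288.
  leading term p: no divisor's leading term divides it; move -1/18*p to the remainder.
  leading term q: no divisor's leading term divides it; move 1/32*q to the remainder.
  leading term 1: no divisor's leading term divides it; move 13/288 to the remainder.
  remainder -1/18*p + 1/32*q + 13/288 ≠ 0; add k_3 = -1/18*p + 1/32*q + 13/288 to the basis.

S(h_1,k_3): lcm = p*q. S = -49/72*p + 9/16*q**2 + 13/16*q + 1/72.
  leading term p: subtract (49/4)·k_3 from -49/72*p + 9/16*q**2 + 13/16*q + 1/72 → 9/16*q**2 + 55/128*q - 69/128
  leading term q**2: no divisor's leading term divides it; move 9/16*q**2 to the remainder.
  leading term q: no divisor's leading term divides it; move 55/128*q to the remainder.
  leading term 1: no divisor's leading term divides it; move -69/128 to the remainder.
  remainder 9/16*q**2 + 55/128*q - 69/128 ≠ 0; add k_4 = 9/16*q**2 + 55/128*q - 69/128 to the basis.

S(h_2,k_3): lcm = p*q. S = -5/8*p + 9/16*q**2 + 25/32*q - 1/32.
  leading term p: subtract (45/4)·k_3 from -5/8*p + 9/16*q**2 + 25/32*q - 1/32 → 9/16*q**2 + 55/128*q - 69/128
  leading term q**2: subtract (1)·k_4 from 9/16*q**2 + 55/128*q - 69/128 → 0
  remainder 0.

S(h_1,k_4): lcm = p*q**2. S = -13/9*p*q + 23/24*p + 1/72*q.
  leading term p*q: subtract (13/648)·h_1 from -13/9*p*q + 23/24*p + 1/72*q → -2/81*p + 1/72*q + 13/648
  leading term p: subtract (4/9)·k_3 from -2/81*p + 1/72*q + 13/648 → 0
  remainder 0.

S(h_2,k_4): lcm = p*q**2. S = -25/18*p*q + 23/24*p - 1/32*q**2 - 1/32*q.
  leading term p*q: subtract (25/1296)·h_1 from -25/18*p*q + 23/24*p - 1/32*q**2 - 1/32*q → 17/1296*p - 1/32*q**2 - 1/32*q + 25/1296
  leading term p: subtract (-17/72)·k_3 from 17/1296*p - 1/32*q**2 - 1/32*q + 25/1296 → -1/32*q**2 - 55/2304*q + 23/768
  leading term q**2: subtract (-1/18)·k_4 from -1/32*q**2 - 55/2304*q + 23/768 → 0
  remainder 0.

S(k_3,k_4): leading monomials are coprime, so the S-polynomial reduces to 0 (Buchberger's first criterion).
Every S-polynomial of the final basis reduces to 0, so we have a Gröbner basis.
Inter-reduce: drop elements whose leading term is divisible by another's, tail-reduce, and make monic.
Reduced Gröbner basis: {p - 9/16*q - 13/16, q**2 + 55/72*q - 23/24}.

These differ, so the ideals are not equal.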